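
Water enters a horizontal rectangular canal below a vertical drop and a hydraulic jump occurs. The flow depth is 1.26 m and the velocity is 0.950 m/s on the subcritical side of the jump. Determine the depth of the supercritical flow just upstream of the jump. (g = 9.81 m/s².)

y₁ = 0.163 m

Fr₂ = V₂/√(g·y₂) = 0.950/√(9.81×1.26) = 0.270.
From the momentum equation (using Fr₂), y₁/y₂ = ½[√(1 + 8Fr₂²) − 1] = ½[√1.584 − 1] = 0.129.
y₁ = 0.129 × 1.26 = 0.163 m.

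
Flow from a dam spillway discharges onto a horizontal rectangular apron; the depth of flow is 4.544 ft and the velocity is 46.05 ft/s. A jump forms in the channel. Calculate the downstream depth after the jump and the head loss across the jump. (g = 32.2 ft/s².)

y₂ = 22.30 ft; ΔE = 13.81 ft

Fr₁ = V₁/√(g·y₁) = 46.05/√(32.2×4.544) = 3.807.
Bélanger equation: y₂/y₁ = ½[√(1 + 8Fr₁²) − 1] = ½[√116.95 − 1] = 4.907.
y₂ = 4.907 × 4.544 = 22.30 ft.
q = V₁·y₁ = 46.05 × 4.544 = 209.3 ft²/s. V₂ = q/y₂ = 209.3/22.30 = 9.384 ft/s. E₁ = y₁ + V₁²/2g = 37.47 ft; E₂ = y₂ + V₂²/2g = 23.67 ft. ΔE = E₁ − E₂ = 13.81 ft.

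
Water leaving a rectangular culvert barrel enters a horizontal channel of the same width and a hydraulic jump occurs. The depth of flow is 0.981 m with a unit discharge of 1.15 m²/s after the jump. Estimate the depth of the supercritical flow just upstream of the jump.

y₁ = 0.227 m

V₂ = q/y₂ = 1.15/0.981 = 1.17 m/s; Fr₂ = V₂/√(g·y₂) = 0.378.
The Bélanger relation is symmetric: y₁/y₂ = ½[√(1 + 8Fr₂²) − 1] = ½[√2.142 − 1] = 0.232.
y₁ = 0.232 × 0.981 = 0.227 m.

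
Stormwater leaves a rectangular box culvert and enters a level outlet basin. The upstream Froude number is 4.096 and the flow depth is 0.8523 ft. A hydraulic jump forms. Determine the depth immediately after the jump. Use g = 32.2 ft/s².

Fr₁ = 4.096 (given).
Sequent-depth ratio: y₂/y₁ = ½[√(1 + 8Fr₁²) − 1] = ½[√135.22 − 1] = 5.314.
y₂ = 5.314 × 0.8523 = 4.529 ft.

y₂ = 4.529 ft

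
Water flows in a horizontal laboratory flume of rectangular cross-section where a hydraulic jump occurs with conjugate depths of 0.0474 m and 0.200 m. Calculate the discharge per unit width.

For a rectangular channel the momentum equation gives q² = ½·g·y₁·y₂·(y₁ + y₂) = ½×9.81×0.0474×0.200×0.247 = 0.0115.
q = √0.0115 = 0.107 m²/s.

q = 0.107 m²/s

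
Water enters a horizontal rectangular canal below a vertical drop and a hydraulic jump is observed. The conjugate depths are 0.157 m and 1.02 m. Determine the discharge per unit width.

For a rectangular channel the momentum equation gives q² = ½·g·y₁·y₂·(y₁ + y₂) = ½×9.81×0.157×1.02×1.18 = 0.925.
q = √0.925 = 0.962 m²/s.

q = 0.962 m²/s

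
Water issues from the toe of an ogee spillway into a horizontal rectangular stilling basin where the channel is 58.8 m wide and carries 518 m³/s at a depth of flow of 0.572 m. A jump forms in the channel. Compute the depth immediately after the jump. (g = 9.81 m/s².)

y₂ = 4.98 m

q = Q/b = 518/58.8 = 8.81 m²/s; V₁ = q/y₁ = 15.4 m/s. Fr₁ = V₁/√(g·y₁) = 6.50.
From the momentum equation for a rectangular channel, y₂/y₁ = ½[√(1 + 8Fr₁²) − 1] = ½[√339.2 − 1] = 8.71.
y₂ = 8.71 × 0.572 = 4.98 m.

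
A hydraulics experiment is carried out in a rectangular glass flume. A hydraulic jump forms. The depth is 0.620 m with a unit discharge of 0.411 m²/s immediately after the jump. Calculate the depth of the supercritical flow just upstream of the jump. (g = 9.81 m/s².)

y₁ = 0.0794 m

V₂ = q/y₂ = 0.411/0.620 = 0.663 m/s; Fr₂ = V₂/√(g·y₂) = 0.269.
Applying the sequent-depth relation in reverse, y₁/y₂ = ½[√(1 + 8Fr₂²) − 1] = ½[√1.578 − 1] = 0.128.
y₁ = 0.128 × 0.620 = 0.0794 m.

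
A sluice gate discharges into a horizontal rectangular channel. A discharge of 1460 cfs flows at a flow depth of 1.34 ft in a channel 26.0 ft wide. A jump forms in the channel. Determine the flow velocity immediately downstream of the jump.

q = Q/b = 1460/26.0 = 56.2 ft²/s; V₁ = q/y₁ = 41.9 ft/s. Fr₁ = V₁/√(g·y₁) = 6.38.
Conjugate-depth relation: y₂/y₁ = ½[√(1 + 8Fr₁²) − 1] = ½[√326.6 − 1] = 8.54.
y₂ = 8.54 × 1.34 = 11.4 ft.
V₂ = q/y₂ = 56.2/11.4 = 4.91 ft/s.

V₂ = 4.91 ft/s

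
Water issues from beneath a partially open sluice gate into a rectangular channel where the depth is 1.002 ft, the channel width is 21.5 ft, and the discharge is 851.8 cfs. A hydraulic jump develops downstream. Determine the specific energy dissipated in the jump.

ΔE = 15.63 ft

q = Q/b = 851.8/21.5 = 39.62 ft²/s; V₁ = q/y₁ = 39.54 ft/s. Fr₁ = V₁/√(g·y₁) = 6.961.
Bélanger equation: y₂/y₁ = ½[√(1 + 8Fr₁²) − 1] = ½[√388.64 − 1] = 9.357.
y₂ = 9.357 × 1.002 = 9.376 ft.
Head loss: ΔE = (y₂ − y₁)³/(4y₁y₂) = (9.376 − 1.002)³/(4×1.002×9.376) = 587.2/37.58 = 15.63 ft.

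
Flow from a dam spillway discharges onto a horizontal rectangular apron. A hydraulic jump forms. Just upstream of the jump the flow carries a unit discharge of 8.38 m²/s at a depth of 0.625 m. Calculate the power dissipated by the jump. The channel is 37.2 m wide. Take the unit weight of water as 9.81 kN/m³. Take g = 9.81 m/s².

V₁ = q/y₁ = 8.38/0.625 = 13.4 m/s. Fr₁ = V₁/√(g·y₁) = 13.4/√(9.81×0.625) = 5.41.
By Bélanger, y₂/y₁ = ½[√(1 + 8Fr₁²) − 1] = ½[√235.6 − 1] = 7.17.
y₂ = 7.17 × 0.625 = 4.48 m.
Head loss: ΔE = (y₂ − y₁)³/(4y₁y₂) = (4.48 − 0.625)³/(4×0.625×4.48) = 57.5/11.2 = 5.13 m.
Q = q·b = 8.38 × 37.2 = 312 m³/s. P = γ·Q·ΔE = 9.81 × 312 × 5.13 = 15676 kW.

P = 15676 kW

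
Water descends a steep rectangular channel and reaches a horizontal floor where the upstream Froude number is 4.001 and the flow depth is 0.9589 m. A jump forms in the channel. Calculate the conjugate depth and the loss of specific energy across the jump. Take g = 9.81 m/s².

y₂ = 4.967 m; ΔE = 3.381 m

Fr₁ = 4.001 (given).
Sequent-depth ratio: y₂/y₁ = ½[√(1 + 8Fr₁²) − 1] = ½[√129.06 − 1] = 5.180.
y₂ = 5.180 × 0.9589 = 4.967 m.
Head loss: ΔE = (y₂ − y₁)³/(4y₁y₂) = (4.967 − 0.9589)³/(4×0.9589×4.967) = 64.41/19.05 = 3.381 m.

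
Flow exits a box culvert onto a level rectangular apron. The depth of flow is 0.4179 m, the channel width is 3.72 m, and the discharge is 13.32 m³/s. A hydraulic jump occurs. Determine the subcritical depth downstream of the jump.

q = Q/b = 13.32/3.72 = 3.581 m²/s; V₁ = q/y₁ = 8.568 m/s. Fr₁ = V₁/√(g·y₁) = 4.232.
Conjugate-depth relation: y₂/y₁ = ½[√(1 + 8Fr₁²) − 1] = ½[√144.26 − 1] = 5.505.
y₂ = 5.505 × 0.4179 = 2.301 m.

y₂ = 2.301 m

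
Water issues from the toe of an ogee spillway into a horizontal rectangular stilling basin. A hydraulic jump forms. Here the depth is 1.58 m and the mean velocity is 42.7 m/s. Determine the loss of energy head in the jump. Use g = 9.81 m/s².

ΔE = 70.6 m

Fr₁ = V₁/√(g·y₁) = 42.7/√(9.81×1.58) = 10.8.
Sequent-depth ratio: y₂/y₁ = ½[√(1 + 8Fr₁²) − 1] = ½[√942.1 − 1] = 14.8.
y₂ = 14.8 × 1.58 = 23.5 m.
q = V₁·y₁ = 42.7 × 1.58 = 67.5 m²/s. V₂ = q/y₂ = 67.5/23.5 = 2.88 m/s. E₁ = y₁ + V₁²/2g = 94.5 m; E₂ = y₂ + V₂²/2g = 23.9 m. ΔE = E₁ − E₂ = 70.6 m.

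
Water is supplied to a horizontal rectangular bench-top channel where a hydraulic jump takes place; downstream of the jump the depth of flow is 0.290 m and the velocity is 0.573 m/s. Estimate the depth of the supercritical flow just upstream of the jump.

y₁ = 0.0561 m

Fr₂ = V₂/√(g·y₂) = 0.573/√(9.81×0.290) = 0.340.
From the momentum equation (using Fr₂), y₁/y₂ = ½[√(1 + 8Fr₂²) − 1] = ½[√1.923 − 1] = 0.193.
y₁ = 0.193 × 0.290 = 0.0561 m.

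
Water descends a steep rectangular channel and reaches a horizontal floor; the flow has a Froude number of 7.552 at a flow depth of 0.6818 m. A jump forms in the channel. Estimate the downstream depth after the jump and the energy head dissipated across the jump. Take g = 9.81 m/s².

Fr₁ = 7.552 (given).
By Bélanger, y₂/y₁ = ½[√(1 + 8Fr₁²) − 1] = ½[√457.26 − 1] = 10.19.
y₂ = 10.19 × 0.6818 = 6.949 m.
Head loss: ΔE = (y₂ − y₁)³/(4y₁y₂) = (6.949 − 0.6818)³/(4×0.6818×6.949) = 246.1/18.95 = 12.99 m.

y₂ = 6.949 m; ΔE = 12.99 m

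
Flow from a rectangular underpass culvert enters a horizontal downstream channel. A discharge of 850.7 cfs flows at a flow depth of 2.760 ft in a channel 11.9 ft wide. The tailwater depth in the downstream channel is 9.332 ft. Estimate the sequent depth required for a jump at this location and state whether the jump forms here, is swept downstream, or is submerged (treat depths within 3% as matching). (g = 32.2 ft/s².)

y₂ = 9.433 ft; the jump forms here

q = Q/b = 850.7/11.9 = 71.49 ft²/s; V₁ = q/y₁ = 25.90 ft/s. Fr₁ = V₁/√(g·y₁) = 2.748.
Sequent-depth ratio: y₂/y₁ = ½[√(1 + 8Fr₁²) − 1] = ½[√61.390 − 1] = 3.418.
y₂ = 3.418 × 2.760 = 9.433 ft.
Tailwater y_tw = 9.332 ft: y_tw ≈ y₂, so the jump forms here.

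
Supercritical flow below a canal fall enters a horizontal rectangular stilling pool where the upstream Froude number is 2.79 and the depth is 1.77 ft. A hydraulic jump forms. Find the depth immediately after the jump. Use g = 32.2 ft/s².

y₂ = 6.15 ft

Fr₁ = 2.79 (given).
Sequent-depth ratio: y₂/y₁ = ½[√(1 + 8Fr₁²) − 1] = ½[√63.27 − 1] = 3.48.
y₂ = 3.48 × 1.77 = 6.15 ft.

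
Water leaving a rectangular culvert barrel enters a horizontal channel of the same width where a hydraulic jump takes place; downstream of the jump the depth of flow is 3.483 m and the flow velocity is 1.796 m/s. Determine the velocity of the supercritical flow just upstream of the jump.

Fr₂ = V₂/√(g·y₂) = 1.796/√(9.81×3.483) = 0.3073.
Since the conjugate-depth ratio holds either way, y₁/y₂ = ½[√(1 + 8Fr₂²) − 1] = ½[√1.7552 − 1] = 0.1624.
y₁ = 0.1624 × 3.483 = 0.5657 m.
V₁ = q/y₁ = 6.255/0.5657 = 11.06 m/s.

V₁ = 11.06 m/s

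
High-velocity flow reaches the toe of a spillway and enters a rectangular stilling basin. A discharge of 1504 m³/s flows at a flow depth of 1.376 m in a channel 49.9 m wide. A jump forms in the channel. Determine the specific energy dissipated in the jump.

ΔE = 14.51 m

q = Q/b = 1504/49.9 = 30.14 m²/s; V₁ = q/y₁ = 21.90 m/s. Fr₁ = V₁/√(g·y₁) = 5.962.
Conjugate-depth relation: y₂/y₁ = ½[√(1 + 8Fr₁²) − 1] = ½[√285.35 − 1] = 7.946.
y₂ = 7.946 × 1.376 = 10.93 m.
Head loss: ΔE = (y₂ − y₁)³/(4y₁y₂) = (10.93 − 1.376)³/(4×1.376×10.93) = 873.2/60.18 = 14.51 m.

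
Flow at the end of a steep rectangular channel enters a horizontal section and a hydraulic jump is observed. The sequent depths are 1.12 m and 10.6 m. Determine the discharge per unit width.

For a rectangular channel the momentum equation gives q² = ½·g·y₁·y₂·(y₁ + y₂) = ½×9.81×1.12×10.6×11.7 = 682.
q = √682 = 26.1 m²/s.

q = 26.1 m²/s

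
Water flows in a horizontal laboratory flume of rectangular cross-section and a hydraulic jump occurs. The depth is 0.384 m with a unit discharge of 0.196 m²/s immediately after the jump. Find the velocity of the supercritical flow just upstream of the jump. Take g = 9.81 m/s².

V₁ = 4.14 m/s

V₂ = q/y₂ = 0.196/0.384 = 0.510 m/s; Fr₂ = V₂/√(g·y₂) = 0.263.
Since the conjugate-depth ratio holds either way, y₁/y₂ = ½[√(1 + 8Fr₂²) − 1] = ½[√1.553 − 1] = 0.123.
y₁ = 0.123 × 0.384 = 0.0473 m.
V₁ = q/y₁ = 0.196/0.0473 = 4.14 m/s.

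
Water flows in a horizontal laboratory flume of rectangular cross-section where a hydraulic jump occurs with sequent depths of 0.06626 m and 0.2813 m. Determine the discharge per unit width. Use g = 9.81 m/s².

q = 0.1783 m²/s

For a rectangular channel the momentum equation gives q² = ½·g·y₁·y₂·(y₁ + y₂) = ½×9.81×0.06626×0.2813×0.3476 = 0.03178.
q = √0.03178 = 0.1783 m²/s.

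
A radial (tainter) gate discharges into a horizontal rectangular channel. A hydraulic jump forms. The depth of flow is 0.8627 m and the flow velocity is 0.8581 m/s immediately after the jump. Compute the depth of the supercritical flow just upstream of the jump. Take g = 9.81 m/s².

Fr₂ = V₂/√(g·y₂) = 0.8581/√(9.81×0.8627) = 0.2950.
From the momentum equation (using Fr₂), y₁/y₂ = ½[√(1 + 8Fr₂²) − 1] = ½[√1.6960 − 1] = 0.1512.
y₁ = 0.1512 × 0.8627 = 0.1304 m.

y₁ = 0.1304 m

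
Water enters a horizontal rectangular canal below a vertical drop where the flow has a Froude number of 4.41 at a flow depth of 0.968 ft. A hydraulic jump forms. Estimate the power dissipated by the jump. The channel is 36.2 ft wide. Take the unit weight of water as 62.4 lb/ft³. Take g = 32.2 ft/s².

P = 443 hp

Fr₁ = 4.41 (given).
From the momentum equation for a rectangular channel, y₂/y₁ = ½[√(1 + 8Fr₁²) − 1] = ½[√156.6 − 1] = 5.76.
y₂ = 5.76 × 0.968 = 5.57 ft.
Head loss: ΔE = (y₂ − y₁)³/(4y₁y₂) = (5.57 − 0.968)³/(4×0.968×5.57) = 97.6/21.6 = 4.52 ft.
V₁ = Fr₁·√(g·y₁) = 4.41×√(32.2×0.968) = 24.6 ft/s; q = V₁·y₁ = 23.8 ft²/s. Q = q·b = 23.8 × 36.2 = 863 cfs. P = γ·Q·ΔE/550 = 62.4 × 863 × 4.52 / 550 = 443 hp.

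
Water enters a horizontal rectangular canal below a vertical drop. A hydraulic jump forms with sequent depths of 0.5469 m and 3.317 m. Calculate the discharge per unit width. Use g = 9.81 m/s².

q = 5.864 m²/s

For a rectangular channel the momentum equation gives q² = ½·g·y₁·y₂·(y₁ + y₂) = ½×9.81×0.5469×3.317×3.864 = 34.38.
q = √34.38 = 5.864 m²/s.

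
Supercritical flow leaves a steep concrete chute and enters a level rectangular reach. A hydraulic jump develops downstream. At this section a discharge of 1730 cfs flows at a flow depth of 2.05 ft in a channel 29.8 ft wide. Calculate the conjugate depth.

q = Q/b = 1730/29.8 = 58.1 ft²/s; V₁ = q/y₁ = 28.3 ft/s. Fr₁ = V₁/√(g·y₁) = 3.49.
Conjugate-depth relation: y₂/y₁ = ½[√(1 + 8Fr₁²) − 1] = ½[√98.19 − 1] = 4.45.
y₂ = 4.45 × 2.05 = 9.13 ft.

y₂ = 9.13 ft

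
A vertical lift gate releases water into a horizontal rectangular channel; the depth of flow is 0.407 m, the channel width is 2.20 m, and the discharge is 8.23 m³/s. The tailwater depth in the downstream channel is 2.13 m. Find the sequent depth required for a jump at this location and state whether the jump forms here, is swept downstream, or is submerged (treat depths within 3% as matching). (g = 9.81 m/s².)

y₂ = 2.45 m; the jump is swept downstream

q = Q/b = 8.23/2.20 = 3.74 m²/s; V₁ = q/y₁ = 9.19 m/s. Fr₁ = V₁/√(g·y₁) = 4.60.
Bélanger equation: y₂/y₁ = ½[√(1 + 8Fr₁²) − 1] = ½[√170.3 − 1] = 6.02.
y₂ = 6.02 × 0.407 = 2.45 m.
Tailwater y_tw = 2.13 m: y_tw < y₂, so the jump is swept downstream.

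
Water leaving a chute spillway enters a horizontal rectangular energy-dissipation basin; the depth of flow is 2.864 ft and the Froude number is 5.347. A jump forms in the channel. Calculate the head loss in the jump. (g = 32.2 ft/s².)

ΔE = 22.72 ft

Fr₁ = 5.347 (given).
Conjugate-depth relation: y₂/y₁ = ½[√(1 + 8Fr₁²) − 1] = ½[√229.72 − 1] = 7.078.
y₂ = 7.078 × 2.864 = 20.27 ft.
Head loss: ΔE = (y₂ − y₁)³/(4y₁y₂) = (20.27 − 2.864)³/(4×2.864×20.27) = 5276/232.2 = 22.72 ft.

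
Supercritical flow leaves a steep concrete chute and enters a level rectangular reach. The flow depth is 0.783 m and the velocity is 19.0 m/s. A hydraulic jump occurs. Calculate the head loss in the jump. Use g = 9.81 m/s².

ΔE = 11.8 m

Fr₁ = V₁/√(g·y₁) = 19.0/√(9.81×0.783) = 6.86.
Conjugate-depth relation: y₂/y₁ = ½[√(1 + 8Fr₁²) − 1] = ½[√377.0 − 1] = 9.21.
y₂ = 9.21 × 0.783 = 7.21 m.
Head loss: ΔE = (y₂ − y₁)³/(4y₁y₂) = (7.21 − 0.783)³/(4×0.783×7.21) = 265/22.6 = 11.8 m.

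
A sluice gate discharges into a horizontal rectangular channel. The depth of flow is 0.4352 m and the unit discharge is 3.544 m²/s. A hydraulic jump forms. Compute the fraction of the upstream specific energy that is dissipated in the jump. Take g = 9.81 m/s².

ΔE/E₁ = 0.385 (38.5%)

V₁ = q/y₁ = 3.544/0.4352 = 8.143 m/s. Fr₁ = V₁/√(g·y₁) = 8.143/√(9.81×0.4352) = 3.941.
From the momentum equation for a rectangular channel, y₂/y₁ = ½[√(1 + 8Fr₁²) − 1] = ½[√125.26 − 1] = 5.096.
y₂ = 5.096 × 0.4352 = 2.218 m.
E₁ = y₁ + V₁²/2g = 3.815 m. ΔE = (y₂ − y₁)³/(4y₁y₂) = 1.467 m. ΔE/E₁ = 1.467/3.815 = 0.385.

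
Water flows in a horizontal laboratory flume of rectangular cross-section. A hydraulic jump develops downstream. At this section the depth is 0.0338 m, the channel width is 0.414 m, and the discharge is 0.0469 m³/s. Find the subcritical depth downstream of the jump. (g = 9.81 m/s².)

q = Q/b = 0.0469/0.414 = 0.113 m²/s; V₁ = q/y₁ = 3.35 m/s. Fr₁ = V₁/√(g·y₁) = 5.82.
Bélanger equation: y₂/y₁ = ½[√(1 + 8Fr₁²) − 1] = ½[√272.0 − 1] = 7.75.
y₂ = 7.75 × 0.0338 = 0.262 m.

y₂ = 0.262 m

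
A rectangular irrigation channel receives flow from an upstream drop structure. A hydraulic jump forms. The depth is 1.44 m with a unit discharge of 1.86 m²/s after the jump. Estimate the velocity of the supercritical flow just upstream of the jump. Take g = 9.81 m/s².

V₁ = 6.55 m/s

V₂ = q/y₂ = 1.86/1.44 = 1.29 m/s; Fr₂ = V₂/√(g·y₂) = 0.344.
Since the conjugate-depth ratio holds either way, y₁/y₂ = ½[√(1 + 8Fr₂²) − 1] = ½[√1.945 − 1] = 0.197.
y₁ = 0.197 × 1.44 = 0.284 m.
V₁ = q/y₁ = 1.86/0.284 = 6.55 m/s.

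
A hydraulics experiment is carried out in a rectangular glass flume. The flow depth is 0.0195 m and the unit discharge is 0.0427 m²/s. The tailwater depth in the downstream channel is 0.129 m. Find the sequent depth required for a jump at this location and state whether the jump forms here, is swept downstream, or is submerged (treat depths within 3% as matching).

V₁ = q/y₁ = 0.0427/0.0195 = 2.19 m/s. Fr₁ = V₁/√(g·y₁) = 2.19/√(9.81×0.0195) = 5.01.
Sequent-depth ratio: y₂/y₁ = ½[√(1 + 8Fr₁²) − 1] = ½[√201.5 − 1] = 6.60.
y₂ = 6.60 × 0.0195 = 0.129 m.
Tailwater y_tw = 0.129 m: y_tw ≈ y₂, so the jump forms here.

y₂ = 0.129 m; the jump forms here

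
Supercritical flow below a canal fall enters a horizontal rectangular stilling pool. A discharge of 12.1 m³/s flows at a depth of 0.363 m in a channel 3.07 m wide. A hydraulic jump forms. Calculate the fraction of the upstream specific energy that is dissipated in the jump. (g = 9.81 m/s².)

q = Q/b = 12.1/3.07 = 3.94 m²/s; V₁ = q/y₁ = 10.9 m/s. Fr₁ = V₁/√(g·y₁) = 5.75.
Conjugate-depth relation: y₂/y₁ = ½[√(1 + 8Fr₁²) − 1] = ½[√265.8 − 1] = 7.65.
y₂ = 7.65 × 0.363 = 2.78 m.
E₁ = y₁ + V₁²/2g = 6.37 m. ΔE = (y₂ − y₁)³/(4y₁y₂) = 3.49 m. ΔE/E₁ = 3.49/6.37 = 0.548.

ΔE/E₁ = 0.548 (54.8%)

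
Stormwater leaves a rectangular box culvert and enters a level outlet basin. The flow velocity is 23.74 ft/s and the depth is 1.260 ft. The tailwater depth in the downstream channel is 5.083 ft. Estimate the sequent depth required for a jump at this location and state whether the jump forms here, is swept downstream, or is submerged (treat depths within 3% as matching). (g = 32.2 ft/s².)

y₂ = 6.041 ft; the jump is swept downstream

Fr₁ = V₁/√(g·y₁) = 23.74/√(32.2×1.260) = 3.727.
From the momentum equation for a rectangular channel, y₂/y₁ = ½[√(1 + 8Fr₁²) − 1] = ½[√112.13 − 1] = 4.795.
y₂ = 4.795 × 1.260 = 6.041 ft.
Tailwater y_tw = 5.083 ft: y_tw < y₂, so the jump is swept downstream.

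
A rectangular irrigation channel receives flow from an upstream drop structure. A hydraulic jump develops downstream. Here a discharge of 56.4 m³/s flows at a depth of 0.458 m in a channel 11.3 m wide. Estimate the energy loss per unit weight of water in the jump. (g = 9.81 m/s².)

q = Q/b = 56.4/11.3 = 4.99 m²/s; V₁ = q/y₁ = 10.9 m/s. Fr₁ = V₁/√(g·y₁) = 5.14.
Sequent-depth ratio: y₂/y₁ = ½[√(1 + 8Fr₁²) − 1] = ½[√212.5 − 1] = 6.79.
y₂ = 6.79 × 0.458 = 3.11 m.
Head loss: ΔE = (y₂ − y₁)³/(4y₁y₂) = (3.11 − 0.458)³/(4×0.458×3.11) = 18.6/5.70 = 3.27 m.

ΔE = 3.27 m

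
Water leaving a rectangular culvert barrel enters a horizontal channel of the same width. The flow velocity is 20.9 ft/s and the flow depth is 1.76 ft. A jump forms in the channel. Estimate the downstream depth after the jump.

Fr₁ = V₁/√(g·y₁) = 20.9/√(32.2×1.76) = 2.78.
Conjugate-depth relation: y₂/y₁ = ½[√(1 + 8Fr₁²) − 1] = ½[√62.66 − 1] = 3.46.
y₂ = 3.46 × 1.76 = 6.09 ft.

y₂ = 6.09 ft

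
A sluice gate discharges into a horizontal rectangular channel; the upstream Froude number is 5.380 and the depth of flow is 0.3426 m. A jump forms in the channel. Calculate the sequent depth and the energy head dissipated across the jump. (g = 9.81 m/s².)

Fr₁ = 5.380 (given).
Conjugate-depth relation: y₂/y₁ = ½[√(1 + 8Fr₁²) − 1] = ½[√232.56 − 1] = 7.125.
y₂ = 7.125 × 0.3426 = 2.441 m.
Head loss: ΔE = (y₂ − y₁)³/(4y₁y₂) = (2.441 − 0.3426)³/(4×0.3426×2.441) = 9.240/3.345 = 2.762 m.

y₂ = 2.441 m; ΔE = 2.762 m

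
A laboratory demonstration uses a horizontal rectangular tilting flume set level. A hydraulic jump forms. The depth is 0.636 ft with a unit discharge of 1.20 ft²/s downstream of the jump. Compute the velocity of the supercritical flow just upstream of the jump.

V₁ = 6.91 ft/s

V₂ = q/y₂ = 1.20/0.636 = 1.89 ft/s; Fr₂ = V₂/√(g·y₂) = 0.417.
From the momentum equation (using Fr₂), y₁/y₂ = ½[√(1 + 8Fr₂²) − 1] = ½[√2.391 − 1] = 0.273.
y₁ = 0.273 × 0.636 = 0.174 ft.
V₁ = q/y₁ = 1.20/0.174 = 6.91 ft/s.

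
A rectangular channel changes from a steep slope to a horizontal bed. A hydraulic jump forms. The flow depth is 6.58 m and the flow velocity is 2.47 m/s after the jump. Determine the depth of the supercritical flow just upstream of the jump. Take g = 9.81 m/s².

y₁ = 1.07 m

Fr₂ = V₂/√(g·y₂) = 2.47/√(9.81×6.58) = 0.307.
Since the conjugate-depth ratio holds either way, y₁/y₂ = ½[√(1 + 8Fr₂²) − 1] = ½[√1.756 − 1] = 0.163.
y₁ = 0.163 × 6.58 = 1.07 m.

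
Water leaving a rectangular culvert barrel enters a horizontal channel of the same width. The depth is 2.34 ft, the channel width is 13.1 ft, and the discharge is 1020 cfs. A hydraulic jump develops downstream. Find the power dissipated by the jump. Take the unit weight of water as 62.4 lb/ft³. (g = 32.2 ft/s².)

q = Q/b = 1020/13.1 = 77.9 ft²/s; V₁ = q/y₁ = 33.3 ft/s. Fr₁ = V₁/√(g·y₁) = 3.83.
From the momentum equation for a rectangular channel, y₂/y₁ = ½[√(1 + 8Fr₁²) − 1] = ½[√118.6 − 1] = 4.94.
y₂ = 4.94 × 2.34 = 11.6 ft.
V₂ = q/y₂ = 77.9/11.6 = 6.73 ft/s. E₁ = y₁ + V₁²/2g = 19.5 ft; E₂ = y₂ + V₂²/2g = 12.3 ft. ΔE = E₁ − E₂ = 7.26 ft.
P = γ·Q·ΔE/550 = 62.4 × 1020 × 7.26 / 550 = 840 hp.

P = 840 hp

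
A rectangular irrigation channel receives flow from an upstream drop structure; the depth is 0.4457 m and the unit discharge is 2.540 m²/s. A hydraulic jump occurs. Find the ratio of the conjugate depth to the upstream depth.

y₂/y₁ = 3.387

V₁ = q/y₁ = 2.540/0.4457 = 5.699 m/s. Fr₁ = V₁/√(g·y₁) = 5.699/√(9.81×0.4457) = 2.725.
Conjugate-depth relation: y₂/y₁ = ½[√(1 + 8Fr₁²) − 1] = ½[√60.424 − 1] = 3.387.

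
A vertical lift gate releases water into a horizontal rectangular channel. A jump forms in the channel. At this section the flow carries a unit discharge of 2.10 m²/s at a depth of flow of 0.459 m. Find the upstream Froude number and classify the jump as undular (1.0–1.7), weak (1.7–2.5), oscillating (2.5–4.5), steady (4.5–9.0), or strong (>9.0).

Fr₁ = 2.16; weak jump

V₁ = q/y₁ = 2.10/0.459 = 4.58 m/s. Fr₁ = V₁/√(g·y₁) = 4.58/√(9.81×0.459) = 2.16.
Fr₁ = 2.16 lies in the weak range.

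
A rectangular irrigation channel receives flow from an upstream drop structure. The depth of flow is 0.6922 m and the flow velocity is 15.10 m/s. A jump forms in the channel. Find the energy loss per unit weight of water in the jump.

Fr₁ = V₁/√(g·y₁) = 15.10/√(9.81×0.6922) = 5.795.
Sequent-depth ratio: y₂/y₁ = ½[√(1 + 8Fr₁²) − 1] = ½[√269.62 − 1] = 7.710.
y₂ = 7.710 × 0.6922 = 5.337 m.
q = V₁·y₁ = 15.10 × 0.6922 = 10.45 m²/s. V₂ = q/y₂ = 10.45/5.337 = 1.958 m/s. E₁ = y₁ + V₁²/2g = 12.31 m; E₂ = y₂ + V₂²/2g = 5.532 m. ΔE = E₁ − E₂ = 6.781 m.

ΔE = 6.781 m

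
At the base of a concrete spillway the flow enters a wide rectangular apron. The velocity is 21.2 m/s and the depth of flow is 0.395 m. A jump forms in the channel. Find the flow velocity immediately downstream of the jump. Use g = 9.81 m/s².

V₂ = 1.44 m/s

Fr₁ = V₁/√(g·y₁) = 21.2/√(9.81×0.395) = 10.8.
Sequent-depth ratio: y₂/y₁ = ½[√(1 + 8Fr₁²) − 1] = ½[√928.9 − 1] = 14.7.
y₂ = 14.7 × 0.395 = 5.82 m.
q = V₁·y₁ = 21.2 × 0.395 = 8.37 m²/s.
V₂ = q/y₂ = 8.37/5.82 = 1.44 m/s.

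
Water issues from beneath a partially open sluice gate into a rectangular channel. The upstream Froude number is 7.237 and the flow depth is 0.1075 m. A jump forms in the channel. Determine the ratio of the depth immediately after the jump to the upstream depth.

Fr₁ = 7.237 (given).
Bélanger equation: y₂/y₁ = ½[√(1 + 8Fr₁²) − 1] = ½[√419.99 − 1] = 9.747.

y₂/y₁ = 9.747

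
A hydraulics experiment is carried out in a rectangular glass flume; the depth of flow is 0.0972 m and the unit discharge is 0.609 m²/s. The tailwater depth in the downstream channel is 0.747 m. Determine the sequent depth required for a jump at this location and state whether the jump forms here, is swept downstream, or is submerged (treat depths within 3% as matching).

V₁ = q/y₁ = 0.609/0.0972 = 6.27 m/s. Fr₁ = V₁/√(g·y₁) = 6.27/√(9.81×0.0972) = 6.42.
Sequent-depth ratio: y₂/y₁ = ½[√(1 + 8Fr₁²) − 1] = ½[√330.3 − 1] = 8.59.
y₂ = 8.59 × 0.0972 = 0.835 m.
Tailwater y_tw = 0.747 m: y_tw < y₂, so the jump is swept downstream.

y₂ = 0.835 m; the jump is swept downstream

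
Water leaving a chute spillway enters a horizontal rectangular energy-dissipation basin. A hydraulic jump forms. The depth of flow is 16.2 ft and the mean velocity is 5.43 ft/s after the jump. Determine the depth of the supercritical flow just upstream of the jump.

y₁ = 1.66 ft

Fr₂ = V₂/√(g·y₂) = 5.43/√(32.2×16.2) = 0.238.
Applying the sequent-depth relation in reverse, y₁/y₂ = ½[√(1 + 8Fr₂²) − 1] = ½[√1.452 − 1] = 0.103.
y₁ = 0.103 × 16.2 = 1.66 ft.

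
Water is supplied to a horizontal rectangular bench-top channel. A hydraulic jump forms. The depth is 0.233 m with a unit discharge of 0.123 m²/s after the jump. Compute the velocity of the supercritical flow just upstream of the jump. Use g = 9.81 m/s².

V₁ = 2.60 m/s

V₂ = q/y₂ = 0.123/0.233 = 0.528 m/s; Fr₂ = V₂/√(g·y₂) = 0.349.
Applying the sequent-depth relation in reverse, y₁/y₂ = ½[√(1 + 8Fr₂²) − 1] = ½[√1.975 − 1] = 0.203.
y₁ = 0.203 × 0.233 = 0.0472 m.
V₁ = q/y₁ = 0.123/0.0472 = 2.60 m/s.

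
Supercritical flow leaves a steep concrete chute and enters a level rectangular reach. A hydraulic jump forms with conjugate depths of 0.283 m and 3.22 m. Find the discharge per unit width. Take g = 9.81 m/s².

q = 3.96 m²/s

For a rectangular channel the momentum equation gives q² = ½·g·y₁·y₂·(y₁ + y₂) = ½×9.81×0.283×3.22×3.50 = 15.7.
q = √15.7 = 3.96 m²/s.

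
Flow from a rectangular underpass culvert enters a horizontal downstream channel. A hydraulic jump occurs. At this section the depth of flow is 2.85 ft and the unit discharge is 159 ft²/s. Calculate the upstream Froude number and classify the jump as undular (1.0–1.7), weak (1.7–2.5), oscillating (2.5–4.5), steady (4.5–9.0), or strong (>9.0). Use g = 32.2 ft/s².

V₁ = q/y₁ = 159/2.85 = 55.8 ft/s. Fr₁ = V₁/√(g·y₁) = 55.8/√(32.2×2.85) = 5.82.
Fr₁ = 5.82 lies in the steady range.

Fr₁ = 5.82; steady jump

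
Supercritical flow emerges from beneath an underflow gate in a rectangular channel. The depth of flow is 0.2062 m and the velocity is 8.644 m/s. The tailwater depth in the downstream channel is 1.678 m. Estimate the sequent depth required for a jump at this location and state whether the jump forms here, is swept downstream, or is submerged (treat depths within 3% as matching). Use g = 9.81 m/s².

Fr₁ = V₁/√(g·y₁) = 8.644/√(9.81×0.2062) = 6.078.
Conjugate-depth relation: y₂/y₁ = ½[√(1 + 8Fr₁²) − 1] = ½[√296.50 − 1] = 8.110.
y₂ = 8.110 × 0.2062 = 1.672 m.
Tailwater y_tw = 1.678 m: y_tw ≈ y₂, so the jump forms here.

y₂ = 1.672 m; the jump forms here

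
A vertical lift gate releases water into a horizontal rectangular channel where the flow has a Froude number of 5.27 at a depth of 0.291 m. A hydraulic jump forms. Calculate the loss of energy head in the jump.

ΔE = 2.22 m

Fr₁ = 5.27 (given).
By Bélanger, y₂/y₁ = ½[√(1 + 8Fr₁²) − 1] = ½[√223.2 − 1] = 6.97.
y₂ = 6.97 × 0.291 = 2.03 m.
V₁ = Fr₁·√(g·y₁) = 5.27×√(9.81×0.291) = 8.90 m/s; q = V₁·y₁ = 2.59 m²/s. V₂ = q/y₂ = 2.59/2.03 = 1.28 m/s. E₁ = y₁ + V₁²/2g = 4.33 m; E₂ = y₂ + V₂²/2g = 2.11 m. ΔE = E₁ − E₂ = 2.22 m.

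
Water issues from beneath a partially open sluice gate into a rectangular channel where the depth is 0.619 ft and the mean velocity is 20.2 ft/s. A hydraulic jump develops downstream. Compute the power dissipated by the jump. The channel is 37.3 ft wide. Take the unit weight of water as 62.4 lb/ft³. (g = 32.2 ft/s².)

Fr₁ = V₁/√(g·y₁) = 20.2/√(32.2×0.619) = 4.52.
Conjugate-depth relation: y₂/y₁ = ½[√(1 + 8Fr₁²) − 1] = ½[√164.8 − 1] = 5.92.
y₂ = 5.92 × 0.619 = 3.66 ft.
q = V₁·y₁ = 20.2 × 0.619 = 12.5 ft²/s. V₂ = q/y₂ = 12.5/3.66 = 3.41 ft/s. E₁ = y₁ + V₁²/2g = 6.96 ft; E₂ = y₂ + V₂²/2g = 3.84 ft. ΔE = E₁ − E₂ = 3.11 ft.
Q = q·b = 12.5 × 37.3 = 466 cfs. P = γ·Q·ΔE/550 = 62.4 × 466 × 3.11 / 550 = 165 hp.

P = 165 hp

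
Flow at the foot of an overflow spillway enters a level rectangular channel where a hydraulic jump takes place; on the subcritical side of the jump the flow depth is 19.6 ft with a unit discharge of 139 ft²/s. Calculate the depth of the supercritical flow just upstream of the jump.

V₂ = q/y₂ = 139/19.6 = 7.09 ft/s; Fr₂ = V₂/√(g·y₂) = 0.282.
Applying the sequent-depth relation in reverse, y₁/y₂ = ½[√(1 + 8Fr₂²) − 1] = ½[√1.638 − 1] = 0.140.
y₁ = 0.140 × 19.6 = 2.74 ft.

y₁ = 2.74 ft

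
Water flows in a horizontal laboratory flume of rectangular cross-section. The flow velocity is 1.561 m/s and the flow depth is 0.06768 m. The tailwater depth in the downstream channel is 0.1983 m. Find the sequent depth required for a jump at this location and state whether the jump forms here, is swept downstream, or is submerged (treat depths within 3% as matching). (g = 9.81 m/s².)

Fr₁ = V₁/√(g·y₁) = 1.561/√(9.81×0.06768) = 1.916.
Bélanger equation: y₂/y₁ = ½[√(1 + 8Fr₁²) − 1] = ½[√30.361 − 1] = 2.255.
y₂ = 2.255 × 0.06768 = 0.1526 m.
Tailwater y_tw = 0.1983 m: y_tw > y₂, so the jump is submerged.

y₂ = 0.1526 m; the jump is submerged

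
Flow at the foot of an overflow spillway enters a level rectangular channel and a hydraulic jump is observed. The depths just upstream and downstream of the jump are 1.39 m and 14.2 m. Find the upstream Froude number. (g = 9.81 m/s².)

Fr₁ = 7.57

For a rectangular channel the momentum equation gives q² = ½·g·y₁·y₂·(y₁ + y₂) = ½×9.81×1.39×14.2×15.6 = 1509.
q = √1509 = 38.9 m²/s.
V₁ = q/y₁ = 27.9 m/s; Fr₁ = V₁/√(g·y₁) = 7.57.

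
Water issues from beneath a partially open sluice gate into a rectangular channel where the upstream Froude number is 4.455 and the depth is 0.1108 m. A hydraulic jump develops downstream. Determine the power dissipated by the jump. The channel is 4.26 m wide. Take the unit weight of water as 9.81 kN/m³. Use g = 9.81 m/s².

Fr₁ = 4.455 (given).
Sequent-depth ratio: y₂/y₁ = ½[√(1 + 8Fr₁²) − 1] = ½[√159.78 − 1] = 5.820.
y₂ = 5.820 × 0.1108 = 0.6449 m.
Head loss: ΔE = (y₂ − y₁)³/(4y₁y₂) = (0.6449 − 0.1108)³/(4×0.1108×0.6449) = 0.1523/0.2858 = 0.5330 m.
V₁ = Fr₁·√(g·y₁) = 4.455×√(9.81×0.1108) = 4.645 m/s; q = V₁·y₁ = 0.5146 m²/s. Q = q·b = 0.5146 × 4.26 = 2.192 m³/s. P = γ·Q·ΔE = 9.81 × 2.192 × 0.5330 = 11.46 kW.

P = 11.46 kW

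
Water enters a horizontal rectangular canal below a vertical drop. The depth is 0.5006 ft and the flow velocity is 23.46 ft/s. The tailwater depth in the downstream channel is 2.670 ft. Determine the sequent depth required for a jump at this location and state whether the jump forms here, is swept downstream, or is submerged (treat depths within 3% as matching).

y₂ = 3.894 ft; the jump is swept downstream

Fr₁ = V₁/√(g·y₁) = 23.46/√(32.2×0.5006) = 5.843.
From the momentum equation for a rectangular channel, y₂/y₁ = ½[√(1 + 8Fr₁²) − 1] = ½[√274.15 − 1] = 7.779.
y₂ = 7.779 × 0.5006 = 3.894 ft.
Tailwater y_tw = 2.670 ft: y_tw < y₂, so the jump is swept downstream.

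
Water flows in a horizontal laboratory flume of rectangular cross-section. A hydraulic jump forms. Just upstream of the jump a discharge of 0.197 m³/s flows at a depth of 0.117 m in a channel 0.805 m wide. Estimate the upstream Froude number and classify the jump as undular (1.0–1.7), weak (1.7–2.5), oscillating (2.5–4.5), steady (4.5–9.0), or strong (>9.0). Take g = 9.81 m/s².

q = Q/b = 0.197/0.805 = 0.245 m²/s; V₁ = q/y₁ = 2.09 m/s. Fr₁ = V₁/√(g·y₁) = 1.95.
Fr₁ = 1.95 lies in the weak range.

Fr₁ = 1.95; weak jump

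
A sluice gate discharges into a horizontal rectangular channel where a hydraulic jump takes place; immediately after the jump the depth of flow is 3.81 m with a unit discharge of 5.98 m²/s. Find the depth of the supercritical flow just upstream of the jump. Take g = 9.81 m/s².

V₂ = q/y₂ = 5.98/3.81 = 1.57 m/s; Fr₂ = V₂/√(g·y₂) = 0.257.
The Bélanger relation is symmetric: y₁/y₂ = ½[√(1 + 8Fr₂²) − 1] = ½[√1.527 − 1] = 0.118.
y₁ = 0.118 × 3.81 = 0.449 m.

y₁ = 0.449 m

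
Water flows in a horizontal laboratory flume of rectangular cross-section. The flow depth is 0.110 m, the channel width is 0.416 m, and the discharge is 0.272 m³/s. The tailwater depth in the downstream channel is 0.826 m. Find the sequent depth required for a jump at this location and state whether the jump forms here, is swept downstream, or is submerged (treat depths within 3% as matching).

y₂ = 0.837 m; the jump forms here

q = Q/b = 0.272/0.416 = 0.654 m²/s; V₁ = q/y₁ = 5.94 m/s. Fr₁ = V₁/√(g·y₁) = 5.72.
From the momentum equation for a rectangular channel, y₂/y₁ = ½[√(1 + 8Fr₁²) − 1] = ½[√262.9 − 1] = 7.61.
y₂ = 7.61 × 0.110 = 0.837 m.
Tailwater y_tw = 0.826 m: y_tw ≈ y₂, so the jump forms here.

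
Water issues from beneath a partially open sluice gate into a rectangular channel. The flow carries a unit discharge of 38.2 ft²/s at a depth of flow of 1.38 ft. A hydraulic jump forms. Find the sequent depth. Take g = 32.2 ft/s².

V₁ = q/y₁ = 38.2/1.38 = 27.7 ft/s. Fr₁ = V₁/√(g·y₁) = 27.7/√(32.2×1.38) = 4.15.
From the momentum equation for a rectangular channel, y₂/y₁ = ½[√(1 + 8Fr₁²) − 1] = ½[√139.0 − 1] = 5.39.
y₂ = 5.39 × 1.38 = 7.44 ft.

y₂ = 7.44 ft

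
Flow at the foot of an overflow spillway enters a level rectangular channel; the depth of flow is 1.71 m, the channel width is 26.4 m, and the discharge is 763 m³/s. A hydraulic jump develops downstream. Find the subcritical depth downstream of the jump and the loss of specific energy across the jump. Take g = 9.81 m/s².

y₂ = 9.16 m; ΔE = 6.60 m

q = Q/b = 763/26.4 = 28.9 m²/s; V₁ = q/y₁ = 16.9 m/s. Fr₁ = V₁/√(g·y₁) = 4.13.
Bélanger equation: y₂/y₁ = ½[√(1 + 8Fr₁²) − 1] = ½[√137.2 − 1] = 5.36.
y₂ = 5.36 × 1.71 = 9.16 m.
Head loss: ΔE = (y₂ − y₁)³/(4y₁y₂) = (9.16 − 1.71)³/(4×1.71×9.16) = 414/62.7 = 6.60 m.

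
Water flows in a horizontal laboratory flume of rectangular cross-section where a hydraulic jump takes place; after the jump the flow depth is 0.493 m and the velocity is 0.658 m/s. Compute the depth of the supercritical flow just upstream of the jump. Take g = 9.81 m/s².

Fr₂ = V₂/√(g·y₂) = 0.658/√(9.81×0.493) = 0.299.
From the momentum equation (using Fr₂), y₁/y₂ = ½[√(1 + 8Fr₂²) − 1] = ½[√1.716 − 1] = 0.155.
y₁ = 0.155 × 0.493 = 0.0764 m.

y₁ = 0.0764 m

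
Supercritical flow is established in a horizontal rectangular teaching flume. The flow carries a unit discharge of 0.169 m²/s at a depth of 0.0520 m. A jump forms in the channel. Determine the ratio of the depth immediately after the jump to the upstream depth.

y₂/y₁ = 5.95

V₁ = q/y₁ = 0.169/0.0520 = 3.25 m/s. Fr₁ = V₁/√(g·y₁) = 3.25/√(9.81×0.0520) = 4.55.
Sequent-depth ratio: y₂/y₁ = ½[√(1 + 8Fr₁²) − 1] = ½[√166.6 − 1] = 5.95.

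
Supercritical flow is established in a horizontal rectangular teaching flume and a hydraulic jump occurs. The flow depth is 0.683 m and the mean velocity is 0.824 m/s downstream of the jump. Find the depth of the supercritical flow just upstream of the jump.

Fr₂ = V₂/√(g·y₂) = 0.824/√(9.81×0.683) = 0.318.
Since the conjugate-depth ratio holds either way, y₁/y₂ = ½[√(1 + 8Fr₂²) − 1] = ½[√1.811 − 1] = 0.173.
y₁ = 0.173 × 0.683 = 0.118 m.

y₁ = 0.118 m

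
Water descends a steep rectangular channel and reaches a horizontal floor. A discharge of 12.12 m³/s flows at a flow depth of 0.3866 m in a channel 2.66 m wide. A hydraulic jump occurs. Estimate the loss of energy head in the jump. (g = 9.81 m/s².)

q = Q/b = 12.12/2.66 = 4.556 m²/s; V₁ = q/y₁ = 11.79 m/s. Fr₁ = V₁/√(g·y₁) = 6.052.
By Bélanger, y₂/y₁ = ½[√(1 + 8Fr₁²) − 1] = ½[√294.01 − 1] = 8.073.
y₂ = 8.073 × 0.3866 = 3.121 m.
V₂ = q/y₂ = 4.556/3.121 = 1.460 m/s. E₁ = y₁ + V₁²/2g = 7.466 m; E₂ = y₂ + V₂²/2g = 3.230 m. ΔE = E₁ − E₂ = 4.237 m.

ΔE = 4.237 m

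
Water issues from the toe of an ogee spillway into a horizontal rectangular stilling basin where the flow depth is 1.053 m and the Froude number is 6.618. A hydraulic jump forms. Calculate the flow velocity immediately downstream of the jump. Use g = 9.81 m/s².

Fr₁ = 6.618 (given).
Bélanger equation: y₂/y₁ = ½[√(1 + 8Fr₁²) − 1] = ½[√351.38 − 1] = 8.873.
y₂ = 8.873 × 1.053 = 9.343 m.
V₁ = Fr₁·√(g·y₁) = 6.618×√(9.81×1.053) = 21.27 m/s; q = V₁·y₁ = 22.40 m²/s.
V₂ = q/y₂ = 22.40/9.343 = 2.397 m/s.

V₂ = 2.397 m/s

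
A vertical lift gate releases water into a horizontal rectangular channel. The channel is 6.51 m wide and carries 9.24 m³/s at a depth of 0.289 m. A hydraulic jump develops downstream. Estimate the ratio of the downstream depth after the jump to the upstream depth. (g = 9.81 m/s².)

q = Q/b = 9.24/6.51 = 1.42 m²/s; V₁ = q/y₁ = 4.91 m/s. Fr₁ = V₁/√(g·y₁) = 2.92.
Bélanger equation: y₂/y₁ = ½[√(1 + 8Fr₁²) − 1] = ½[√69.06 − 1] = 3.66.

y₂/y₁ = 3.66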